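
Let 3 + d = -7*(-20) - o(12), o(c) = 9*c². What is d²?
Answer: 1343281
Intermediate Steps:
d = -1159 (d = -3 + (-7*(-20) - 9*12²) = -3 + (140 - 9*144) = -3 + (140 - 1*1296) = -3 + (140 - 1296) = -3 - 1156 = -1159)
d² = (-1159)² = 1343281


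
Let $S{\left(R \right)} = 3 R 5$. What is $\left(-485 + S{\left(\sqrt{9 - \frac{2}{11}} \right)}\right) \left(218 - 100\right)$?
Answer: $-57230 + \frac{1770 \sqrt{1067}}{11} \approx -51974.0$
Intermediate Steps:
$S{\left(R \right)} = 15 R$
$\left(-485 + S{\left(\sqrt{9 - \frac{2}{11}} \right)}\right) \left(218 - 100\right) = \left(-485 + 15 \sqrt{9 - \frac{2}{11}}\right) \left(218 - 100\right) = \left(-485 + 15 \sqrt{9 - \frac{2}{11}}\right) 118 = \left(-485 + 15 \sqrt{\frac{97}{11}}\right) 118 = \left(-485 + 15 \frac{\sqrt{1067}}{11}\right) 118 = \left(-485 + \frac{15 \sqrt{1067}}{11}\right) 118 = -57230 + \frac{1770 \sqrt{1067}}{11}$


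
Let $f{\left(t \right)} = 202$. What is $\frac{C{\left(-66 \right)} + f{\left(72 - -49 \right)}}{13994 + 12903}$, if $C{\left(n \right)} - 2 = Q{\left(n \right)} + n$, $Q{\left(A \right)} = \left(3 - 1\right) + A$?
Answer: $\frac{74}{26897} \approx 0.0027512$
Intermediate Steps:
$Q{\left(A \right)} = 2 + A$
$C{\left(n \right)} = 4 + 2 n$ ($C{\left(n \right)} = 2 + \left(\left(2 + n\right) + n\right) = 2 + \left(2 + 2 n\right) = 4 + 2 n$)
$\frac{C{\left(-66 \right)} + f{\left(72 - -49 \right)}}{13994 + 12903} = \frac{\left(4 + 2 \left(-66\right)\right) + 202}{13994 + 12903} = \frac{\left(4 - 132\right) + 202}{26897} = \left(-128 + 202\right) \frac{1}{26897} = 74 \cdot \frac{1}{26897} = \frac{74}{26897}$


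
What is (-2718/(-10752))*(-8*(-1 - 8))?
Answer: 4077/224 ≈ 18.201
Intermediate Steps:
(-2718/(-10752))*(-8*(-1 - 8)) = (-2718*(-1/10752))*(-8*(-9)) = (453/1792)*72 = 4077/224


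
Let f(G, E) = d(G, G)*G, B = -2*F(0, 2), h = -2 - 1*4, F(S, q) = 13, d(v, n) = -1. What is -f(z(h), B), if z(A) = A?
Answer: -6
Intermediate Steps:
h = -6 (h = -2 - 4 = -6)
B = -26 (B = -2*13 = -26)
f(G, E) = -G
-f(z(h), B) = -(-1)*(-6) = -1*6 = -6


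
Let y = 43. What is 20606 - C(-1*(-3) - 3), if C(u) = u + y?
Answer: 20563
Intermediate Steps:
C(u) = 43 + u (C(u) = u + 43 = 43 + u)
20606 - C(-1*(-3) - 3) = 20606 - (43 + (-1*(-3) - 3)) = 20606 - (43 + (3 - 3)) = 20606 - (43 + 0) = 20606 - 1*43 = 20606 - 43 = 20563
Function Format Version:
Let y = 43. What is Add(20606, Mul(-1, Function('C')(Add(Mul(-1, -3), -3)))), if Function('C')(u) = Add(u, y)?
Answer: 20563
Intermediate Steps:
Function('C')(u) = Add(43, u) (Function('C')(u) = Add(u, 43) = Add(43, u))
Add(20606, Mul(-1, Function('C')(Add(Mul(-1, -3), -3)))) = Add(20606, Mul(-1, Add(43, Add(Mul(-1, -3), -3)))) = Add(20606, Mul(-1, Add(43, Add(3, -3)))) = Add(20606, Mul(-1, Add(43, 0))) = Add(20606, Mul(-1, 43)) = Add(20606, -43) = 20563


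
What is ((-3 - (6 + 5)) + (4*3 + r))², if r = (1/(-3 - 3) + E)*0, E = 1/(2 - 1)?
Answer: 4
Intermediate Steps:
E = 1 (E = 1/1 = 1)
r = 0 (r = (1/(-3 - 3) + 1)*0 = (1/(-6) + 1)*0 = (-⅙ + 1)*0 = (⅚)*0 = 0)
((-3 - (6 + 5)) + (4*3 + r))² = ((-3 - (6 + 5)) + (4*3 + 0))² = ((-3 - 1*11) + (12 + 0))² = ((-3 - 11) + 12)² = (-14 + 12)² = (-2)² = 4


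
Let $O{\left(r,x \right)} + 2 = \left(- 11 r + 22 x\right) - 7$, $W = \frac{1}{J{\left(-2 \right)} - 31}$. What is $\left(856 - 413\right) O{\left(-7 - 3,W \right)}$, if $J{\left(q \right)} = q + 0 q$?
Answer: $\frac{133343}{3} \approx 44448.0$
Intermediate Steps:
$J{\left(q \right)} = q$ ($J{\left(q \right)} = q + 0 = q$)
$W = - \frac{1}{33}$ ($W = \frac{1}{-2 - 31} = \frac{1}{-33} = - \frac{1}{33} \approx -0.030303$)
$O{\left(r,x \right)} = -9 - 11 r + 22 x$ ($O{\left(r,x \right)} = -2 - \left(7 - 22 x + 11 r\right) = -9 - 11 r + 22 x$)
$\left(856 - 413\right) O{\left(-7 - 3,W \right)} = \left(856 - 413\right) \left(-9 - 11 \left(-7 - 3\right) + 22 \left(- \frac{1}{33}\right)\right) = 443 \left(-9 - -110 - \frac{2}{3}\right) = 443 \left(-9 + 110 - \frac{2}{3}\right) = 443 \cdot \frac{301}{3} = \frac{133343}{3}$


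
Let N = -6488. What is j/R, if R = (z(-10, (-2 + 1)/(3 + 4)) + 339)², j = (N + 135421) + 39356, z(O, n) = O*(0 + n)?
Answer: 8246161/5678689 ≈ 1.4521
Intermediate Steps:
z(O, n) = O*n
j = 168289 (j = (-6488 + 135421) + 39356 = 128933 + 39356 = 168289)
R = 5678689/49 (R = (-10*(-2 + 1)/(3 + 4) + 339)² = (-(-10)/7 + 339)² = (-10*(-⅐) + 339)² = (10/7 + 339)² = (2383/7)² = 5678689/49 ≈ 1.1589e+5)
j/R = 168289/(5678689/49) = 168289*(49/5678689) = 8246161/5678689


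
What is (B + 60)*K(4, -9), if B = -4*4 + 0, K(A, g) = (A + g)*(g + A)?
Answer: 1100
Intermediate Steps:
K(A, g) = (A + g)**2 (K(A, g) = (A + g)*(A + g) = (A + g)**2)
B = -16 (B = -16 + 0 = -16)
(B + 60)*K(4, -9) = (-16 + 60)*(4 - 9)**2 = 44*(-5)**2 = 44*25 = 1100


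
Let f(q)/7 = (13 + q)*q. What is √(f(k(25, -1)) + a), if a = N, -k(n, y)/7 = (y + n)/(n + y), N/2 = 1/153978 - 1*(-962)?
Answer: √9661509054219/76989 ≈ 40.373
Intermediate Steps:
N = 148126837/76989 (N = 2*(1/153978 - 1*(-962)) = 2*(1/153978 + 962) = 2*(148126837/153978) = 148126837/76989 ≈ 1924.0)
k(n, y) = -7 (k(n, y) = -7*(y + n)/(n + y) = -7*(n + y)/(n + y) = -7*1 = -7)
f(q) = 7*q*(13 + q) (f(q) = 7*((13 + q)*q) = 7*(q*(13 + q)) = 7*q*(13 + q))
a = 148126837/76989 ≈ 1924.0
√(f(k(25, -1)) + a) = √(7*(-7)*(13 - 7) + 148126837/76989) = √(7*(-7)*6 + 148126837/76989) = √(-294 + 148126837/76989) = √(125492071/76989) = √9661509054219/76989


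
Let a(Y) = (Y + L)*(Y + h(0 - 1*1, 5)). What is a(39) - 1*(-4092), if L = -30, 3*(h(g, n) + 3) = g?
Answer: 4413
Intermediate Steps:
h(g, n) = -3 + g/3
a(Y) = (-30 + Y)*(-10/3 + Y) (a(Y) = (Y - 30)*(Y + (-3 + (0 - 1*1)/3)) = (-30 + Y)*(Y + (-3 + (0 - 1)/3)) = (-30 + Y)*(Y + (-3 + (⅓)*(-1))) = (-30 + Y)*(Y + (-3 - ⅓)) = (-30 + Y)*(Y - 10/3) = (-30 + Y)*(-10/3 + Y))
a(39) - 1*(-4092) = (100 + 39² - 100/3*39) - 1*(-4092) = (100 + 1521 - 1300) + 4092 = 321 + 4092 = 4413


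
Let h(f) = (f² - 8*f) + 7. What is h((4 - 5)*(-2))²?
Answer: 25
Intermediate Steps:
h(f) = 7 + f² - 8*f
h((4 - 5)*(-2))² = (7 + ((4 - 5)*(-2))² - 8*(4 - 5)*(-2))² = (7 + (-1*(-2))² - (-8)*(-2))² = (7 + 2² - 8*2)² = (7 + 4 - 16)² = (-5)² = 25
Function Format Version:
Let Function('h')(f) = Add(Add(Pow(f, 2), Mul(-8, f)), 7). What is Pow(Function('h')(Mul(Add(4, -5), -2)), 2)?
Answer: 25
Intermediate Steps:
Function('h')(f) = Add(7, Pow(f, 2), Mul(-8, f))
Pow(Function('h')(Mul(Add(4, -5), -2)), 2) = Pow(Add(7, Pow(Mul(Add(4, -5), -2), 2), Mul(-8, Mul(Add(4, -5), -2))), 2) = Pow(Add(7, Pow(Mul(-1, -2), 2), Mul(-8, Mul(-1, -2))), 2) = Pow(Add(7, Pow(2, 2), Mul(-8, 2)), 2) = Pow(Add(7, 4, -16), 2) = Pow(-5, 2) = 25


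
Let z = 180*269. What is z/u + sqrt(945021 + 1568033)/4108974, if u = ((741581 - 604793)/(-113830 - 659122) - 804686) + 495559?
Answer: -9356583960/59735117423 + sqrt(2513054)/4108974 ≈ -0.15625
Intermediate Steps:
z = 48420
u = -59735117423/193238 (u = (136788/(-772952) - 804686) + 495559 = (136788*(-1/772952) - 804686) + 495559 = (-34197/193238 - 804686) + 495559 = -155495947465/193238 + 495559 = -59735117423/193238 ≈ -3.0913e+5)
z/u + sqrt(945021 + 1568033)/4108974 = 48420/(-59735117423/193238) + sqrt(945021 + 1568033)/4108974 = 48420*(-193238/59735117423) + sqrt(2513054)*(1/4108974) = -9356583960/59735117423 + sqrt(2513054)/4108974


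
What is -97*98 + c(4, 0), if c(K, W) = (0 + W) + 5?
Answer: -9501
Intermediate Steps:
c(K, W) = 5 + W (c(K, W) = W + 5 = 5 + W)
-97*98 + c(4, 0) = -97*98 + (5 + 0) = -9506 + 5 = -9501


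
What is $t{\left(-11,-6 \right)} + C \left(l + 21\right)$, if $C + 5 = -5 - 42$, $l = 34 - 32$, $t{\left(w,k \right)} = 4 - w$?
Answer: $-1181$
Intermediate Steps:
$l = 2$
$C = -52$ ($C = -5 - 47 = -52$)
$t{\left(-11,-6 \right)} + C \left(l + 21\right) = \left(4 - -11\right) - 52 \left(2 + 21\right) = \left(4 + 11\right) - 1196 = 15 - 1196 = -1181$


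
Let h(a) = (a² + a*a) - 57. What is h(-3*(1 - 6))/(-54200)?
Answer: -393/54200 ≈ -0.0072509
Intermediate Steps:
h(a) = -57 + 2*a² (h(a) = (a² + a²) - 57 = 2*a² - 57 = -57 + 2*a²)
h(-3*(1 - 6))/(-54200) = (-57 + 2*(-3*(1 - 6))²)/(-54200) = (-57 + 2*(-3*(-5))²)*(-1/54200) = (-57 + 2*15²)*(-1/54200) = (-57 + 2*225)*(-1/54200) = (-57 + 450)*(-1/54200) = 393*(-1/54200) = -393/54200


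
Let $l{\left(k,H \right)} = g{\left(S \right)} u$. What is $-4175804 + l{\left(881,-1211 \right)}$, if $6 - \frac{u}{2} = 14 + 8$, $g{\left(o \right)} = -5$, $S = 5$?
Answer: $-4175644$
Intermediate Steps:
$u = -32$ ($u = 12 - 2 \left(14 + 8\right) = 12 - 44 = -32$)
$l{\left(k,H \right)} = 160$ ($l{\left(k,H \right)} = \left(-5\right) \left(-32\right) = 160$)
$-4175804 + l{\left(881,-1211 \right)} = -4175804 + 160 = -4175644$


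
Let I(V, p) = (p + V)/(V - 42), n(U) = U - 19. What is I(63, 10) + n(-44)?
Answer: -1250/21 ≈ -59.524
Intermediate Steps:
n(U) = -19 + U
I(V, p) = (V + p)/(-42 + V)
I(63, 10) + n(-44) = (63 + 10)/(-42 + 63) + (-19 - 44) = 73/21 - 63 = -1250/21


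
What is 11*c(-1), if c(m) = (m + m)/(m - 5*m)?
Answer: -11/2 ≈ -5.5000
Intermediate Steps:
c(m) = -½ (c(m) = (2*m)/((-4*m)) = (2*m)*(-1/(4*m)) = -½)
11*c(-1) = 11*(-½) = -11/2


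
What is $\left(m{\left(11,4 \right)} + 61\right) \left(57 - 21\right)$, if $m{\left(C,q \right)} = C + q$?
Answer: $2736$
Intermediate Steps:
$\left(m{\left(11,4 \right)} + 61\right) \left(57 - 21\right) = \left(\left(11 + 4\right) + 61\right) \left(57 - 21\right) = \left(15 + 61\right) 36 = 76 \cdot 36 = 2736$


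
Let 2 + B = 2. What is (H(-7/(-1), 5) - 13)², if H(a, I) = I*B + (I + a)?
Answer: 1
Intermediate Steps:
B = 0 (B = -2 + 2 = 0)
H(a, I) = I + a (H(a, I) = I*0 + (I + a) = 0 + (I + a) = I + a)
(H(-7/(-1), 5) - 13)² = ((5 - 7/(-1)) - 13)² = ((5 - 7*(-1)) - 13)² = ((5 + 7) - 13)² = (12 - 13)² = (-1)² = 1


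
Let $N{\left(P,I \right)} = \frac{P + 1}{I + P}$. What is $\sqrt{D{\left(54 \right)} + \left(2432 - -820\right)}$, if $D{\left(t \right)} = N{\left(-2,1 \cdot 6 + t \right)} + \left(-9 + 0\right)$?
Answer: $\frac{\sqrt{10909394}}{58} \approx 56.947$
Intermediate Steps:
$N{\left(P,I \right)} = \frac{1 + P}{I + P}$
$D{\left(t \right)} = -9 - \frac{1}{4 + t}$ ($D{\left(t \right)} = \frac{1 - 2}{\left(1 \cdot 6 + t\right) - 2} + \left(-9 + 0\right) = \frac{1}{\left(6 + t\right) - 2} \left(-1\right) - 9 = \frac{1}{4 + t} \left(-1\right) - 9 = - \frac{1}{4 + t} - 9 = -9 - \frac{1}{4 + t}$)
$\sqrt{D{\left(54 \right)} + \left(2432 - -820\right)} = \sqrt{\frac{-37 - 486}{4 + 54} + \left(2432 - -820\right)} = \sqrt{\frac{-37 - 486}{58} + \left(2432 + 820\right)} = \sqrt{\frac{1}{58} \left(-523\right) + 3252} = \sqrt{- \frac{523}{58} + 3252} = \sqrt{\frac{188093}{58}} = \frac{\sqrt{10909394}}{58}$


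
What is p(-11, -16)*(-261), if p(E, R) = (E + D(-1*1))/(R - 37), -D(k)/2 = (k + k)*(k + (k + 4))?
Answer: -783/53 ≈ -14.774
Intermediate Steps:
D(k) = -4*k*(4 + 2*k) (D(k) = -2*(k + k)*(k + (k + 4)) = -2*2*k*(k + (4 + k)) = -2*2*k*(4 + 2*k) = -4*k*(4 + 2*k))
p(E, R) = (8 + E)/(-37 + R) (p(E, R) = (E - 8*(-1*1)*(2 - 1*1))/(R - 37) = (E - 8*(-1)*(2 - 1))/(-37 + R) = (E - 8*(-1)*1)/(-37 + R) = (E + 8)/(-37 + R) = (8 + E)/(-37 + R))
p(-11, -16)*(-261) = ((8 - 11)/(-37 - 16))*(-261) = (-3/(-53))*(-261) = -1/53*(-3)*(-261) = (3/53)*(-261) = -783/53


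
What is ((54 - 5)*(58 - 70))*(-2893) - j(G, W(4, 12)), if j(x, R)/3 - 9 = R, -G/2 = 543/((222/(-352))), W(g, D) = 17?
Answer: 1701006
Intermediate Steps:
G = 63712/37 (G = -1086/(222/(-352)) = -1086/(222*(-1/352)) = -1086/(-111/176) = -1086*(-176)/111 = -2*(-31856/37) = 63712/37 ≈ 1721.9)
j(x, R) = 27 + 3*R
((54 - 5)*(58 - 70))*(-2893) - j(G, W(4, 12)) = ((54 - 5)*(58 - 70))*(-2893) - (27 + 3*17) = (49*(-12))*(-2893) - (27 + 51) = -588*(-2893) - 1*78 = 1701084 - 78 = 1701006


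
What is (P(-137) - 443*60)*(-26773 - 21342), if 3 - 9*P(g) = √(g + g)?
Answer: 3836641985/3 + 48115*I*√274/9 ≈ 1.2789e+9 + 88494.0*I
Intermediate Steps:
P(g) = ⅓ - √2*√g/9 (P(g) = ⅓ - √(g + g)/9 = ⅓ - √2*√g/9)
(P(-137) - 443*60)*(-26773 - 21342) = ((⅓ - √2*√(-137)/9) - 443*60)*(-26773 - 21342) = ((⅓ - √2*I*√137/9) - 26580)*(-48115) = ((⅓ - I*√274/9) - 26580)*(-48115) = (-79739/3 - I*√274/9)*(-48115) = 3836641985/3 + 48115*I*√274/9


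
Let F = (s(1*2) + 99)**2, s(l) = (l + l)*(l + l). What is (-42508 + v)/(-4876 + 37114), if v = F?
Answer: -9761/10746 ≈ -0.90834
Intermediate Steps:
s(l) = 4*l**2 (s(l) = (2*l)*(2*l) = 4*l**2)
F = 13225 (F = (4*(1*2)**2 + 99)**2 = (4*2**2 + 99)**2 = (4*4 + 99)**2 = (16 + 99)**2 = 115**2 = 13225)
v = 13225
(-42508 + v)/(-4876 + 37114) = (-42508 + 13225)/(-4876 + 37114) = -29283/32238 = -29283*1/32238 = -9761/10746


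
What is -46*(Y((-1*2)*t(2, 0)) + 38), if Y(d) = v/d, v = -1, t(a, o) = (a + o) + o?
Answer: -3519/2 ≈ -1759.5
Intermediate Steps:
t(a, o) = a + 2*o
Y(d) = -1/d
-46*(Y((-1*2)*t(2, 0)) + 38) = -46*(-1/((-1*2)*(2 + 2*0)) + 38) = -46*(-1/((-2*(2 + 0))) + 38) = -46*(-1/((-2*2)) + 38) = -46*(-1/(-4) + 38) = -46*(-1*(-¼) + 38) = -46*(¼ + 38) = -46*153/4 = -3519/2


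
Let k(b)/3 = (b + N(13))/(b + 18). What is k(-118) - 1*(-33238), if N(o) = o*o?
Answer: 3323647/100 ≈ 33237.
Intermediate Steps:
N(o) = o²
k(b) = 3*(169 + b)/(18 + b) (k(b) = 3*((b + 13²)/(b + 18)) = 3*((b + 169)/(18 + b)) = 3*((169 + b)/(18 + b)) = 3*(169 + b)/(18 + b))
k(-118) - 1*(-33238) = 3*(169 - 118)/(18 - 118) - 1*(-33238) = 3*51/(-100) + 33238 = 3*(-1/100)*51 + 33238 = -153/100 + 33238 = 3323647/100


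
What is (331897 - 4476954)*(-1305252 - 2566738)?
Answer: 16049619253430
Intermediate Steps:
(331897 - 4476954)*(-1305252 - 2566738) = -4145057*(-3871990) = 16049619253430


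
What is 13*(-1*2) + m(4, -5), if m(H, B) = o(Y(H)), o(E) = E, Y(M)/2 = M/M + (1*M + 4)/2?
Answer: -16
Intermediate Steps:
Y(M) = 6 + M (Y(M) = 2*(M/M + (1*M + 4)/2) = 2*(1 + (M + 4)*(½)) = 2*(1 + (4 + M)*(½)) = 2*(1 + (2 + M/2)) = 2*(3 + M/2) = 6 + M)
m(H, B) = 6 + H
13*(-1*2) + m(4, -5) = 13*(-1*2) + (6 + 4) = 13*(-2) + 10 = -26 + 10 = -16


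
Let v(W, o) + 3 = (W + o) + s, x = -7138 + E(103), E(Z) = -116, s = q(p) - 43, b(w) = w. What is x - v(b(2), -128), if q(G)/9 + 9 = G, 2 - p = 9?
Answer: -6938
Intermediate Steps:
p = -7 (p = 2 - 1*9 = 2 - 9 = -7)
q(G) = -81 + 9*G
s = -187 (s = (-81 + 9*(-7)) - 43 = (-81 - 63) - 43 = -144 - 43 = -187)
x = -7254 (x = -7138 - 116 = -7254)
v(W, o) = -190 + W + o (v(W, o) = -3 + ((W + o) - 187) = -3 + (-187 + W + o) = -190 + W + o)
x - v(b(2), -128) = -7254 - (-190 + 2 - 128) = -7254 - 1*(-316) = -7254 + 316 = -6938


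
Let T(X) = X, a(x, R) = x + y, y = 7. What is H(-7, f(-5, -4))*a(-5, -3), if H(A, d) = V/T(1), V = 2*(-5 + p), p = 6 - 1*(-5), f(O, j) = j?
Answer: 24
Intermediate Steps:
p = 11 (p = 6 + 5 = 11)
a(x, R) = 7 + x (a(x, R) = x + 7 = 7 + x)
V = 12 (V = 2*(-5 + 11) = 2*6 = 12)
H(A, d) = 12 (H(A, d) = 12/1 = 12*1 = 12)
H(-7, f(-5, -4))*a(-5, -3) = 12*(7 - 5) = 12*2 = 24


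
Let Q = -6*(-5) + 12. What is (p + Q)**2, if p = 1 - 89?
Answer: 2116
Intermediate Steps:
p = -88
Q = 42 (Q = 30 + 12 = 42)
(p + Q)**2 = (-88 + 42)**2 = (-46)**2 = 2116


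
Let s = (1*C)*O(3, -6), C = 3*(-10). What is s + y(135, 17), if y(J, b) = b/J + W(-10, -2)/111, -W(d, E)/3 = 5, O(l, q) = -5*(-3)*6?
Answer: -13486546/4995 ≈ -2700.0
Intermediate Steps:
O(l, q) = 90 (O(l, q) = 15*6 = 90)
W(d, E) = -15 (W(d, E) = -3*5 = -15)
C = -30
y(J, b) = -5/37 + b/J (y(J, b) = b/J - 15/111 = b/J - 15*1/111 = b/J - 5/37 = -5/37 + b/J)
s = -2700 (s = (1*(-30))*90 = -30*90 = -2700)
s + y(135, 17) = -2700 + (-5/37 + 17/135) = -2700 - 46/4995 = -13486546/4995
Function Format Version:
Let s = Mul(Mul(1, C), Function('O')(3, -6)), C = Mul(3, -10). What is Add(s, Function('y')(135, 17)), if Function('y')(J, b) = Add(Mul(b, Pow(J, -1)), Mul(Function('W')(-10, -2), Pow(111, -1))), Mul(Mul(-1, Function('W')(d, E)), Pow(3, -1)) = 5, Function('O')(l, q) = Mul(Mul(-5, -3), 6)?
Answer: Rational(-13486546, 4995) ≈ -2700.0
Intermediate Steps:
Function('O')(l, q) = 90 (Function('O')(l, q) = Mul(15, 6) = 90)
Function('W')(d, E) = -15 (Function('W')(d, E) = Mul(-3, 5) = -15)
C = -30
Function('y')(J, b) = Add(Rational(-5, 37), Mul(b, Pow(J, -1))) (Function('y')(J, b) = Add(Mul(b, Pow(J, -1)), Mul(-15, Pow(111, -1))) = Add(Mul(b, Pow(J, -1)), Mul(-15, Rational(1, 111))) = Add(Mul(b, Pow(J, -1)), Rational(-5, 37)) = Add(Rational(-5, 37), Mul(b, Pow(J, -1))))
s = -2700 (s = Mul(Mul(1, -30), 90) = Mul(-30, 90) = -2700)
Add(s, Function('y')(135, 17)) = Add(-2700, Add(Rational(-5, 37), Mul(17, Pow(135, -1)))) = Add(-2700, Add(Rational(-5, 37), Mul(17, Rational(1, 135)))) = Add(-2700, Add(Rational(-5, 37), Rational(17, 135))) = Add(-2700, Rational(-46, 4995)) = Rational(-13486546, 4995)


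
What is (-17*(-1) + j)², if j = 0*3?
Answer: 289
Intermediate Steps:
j = 0
(-17*(-1) + j)² = (-17*(-1) + 0)² = (17 + 0)² = 17² = 289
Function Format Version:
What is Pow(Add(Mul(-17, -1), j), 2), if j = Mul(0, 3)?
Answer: 289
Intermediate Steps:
j = 0
Pow(Add(Mul(-17, -1), j), 2) = Pow(Add(Mul(-17, -1), 0), 2) = Pow(Add(17, 0), 2) = Pow(17, 2) = 289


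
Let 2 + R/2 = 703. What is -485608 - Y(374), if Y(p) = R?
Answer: -487010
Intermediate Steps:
R = 1402 (R = -4 + 2*703 = -4 + 1406 = 1402)
Y(p) = 1402
-485608 - Y(374) = -485608 - 1*1402 = -485608 - 1402 = -487010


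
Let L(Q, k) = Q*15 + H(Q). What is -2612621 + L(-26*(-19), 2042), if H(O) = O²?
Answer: -2361175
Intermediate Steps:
L(Q, k) = Q² + 15*Q (L(Q, k) = Q*15 + Q² = 15*Q + Q² = Q² + 15*Q)
-2612621 + L(-26*(-19), 2042) = -2612621 + (-26*(-19))*(15 - 26*(-19)) = -2612621 + 494*(15 + 494) = -2612621 + 494*509 = -2612621 + 251446 = -2361175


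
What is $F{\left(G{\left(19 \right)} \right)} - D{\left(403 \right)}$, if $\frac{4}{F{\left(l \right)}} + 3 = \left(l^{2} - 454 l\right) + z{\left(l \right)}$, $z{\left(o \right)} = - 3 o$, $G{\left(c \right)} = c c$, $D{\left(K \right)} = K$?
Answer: $- \frac{13967581}{34659} \approx -403.0$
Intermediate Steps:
$G{\left(c \right)} = c^{2}$
$F{\left(l \right)} = \frac{4}{-3 + l^{2} - 457 l}$ ($F{\left(l \right)} = \frac{4}{-3 - \left(- l^{2} + 457 l\right)} = \frac{4}{-3 + \left(l^{2} - 457 l\right)} = \frac{4}{-3 + l^{2} - 457 l}$)
$F{\left(G{\left(19 \right)} \right)} - D{\left(403 \right)} = \frac{4}{-3 + \left(19^{2}\right)^{2} - 457 \cdot 19^{2}} - 403 = \frac{4}{-3 + 361^{2} - 164977} - 403 = \frac{4}{-3 + 130321 - 164977} - 403 = \frac{4}{-34659} - 403 = 4 \left(- \frac{1}{34659}\right) - 403 = - \frac{4}{34659} - 403 = - \frac{13967581}{34659}$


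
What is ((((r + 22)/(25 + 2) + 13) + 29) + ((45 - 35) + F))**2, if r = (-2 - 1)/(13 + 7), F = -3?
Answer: 723448609/291600 ≈ 2481.0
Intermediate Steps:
r = -3/20 ≈ -0.15000
((((r + 22)/(25 + 2) + 13) + 29) + ((45 - 35) + F))**2 = ((((-3/20 + 22)/(25 + 2) + 13) + 29) + ((45 - 35) - 3))**2 = ((((437/20)/27 + 13) + 29) + (10 - 3))**2 = ((((437/20)*(1/27) + 13) + 29) + 7)**2 = (((437/540 + 13) + 29) + 7)**2 = ((7457/540 + 29) + 7)**2 = (23117/540 + 7)**2 = (26897/540)**2 = 723448609/291600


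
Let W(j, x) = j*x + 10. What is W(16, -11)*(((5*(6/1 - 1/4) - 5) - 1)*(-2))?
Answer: 7553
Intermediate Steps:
W(j, x) = 10 + j*x
W(16, -11)*(((5*(6/1 - 1/4) - 5) - 1)*(-2)) = (10 + 16*(-11))*(((5*(6/1 - 1/4) - 5) - 1)*(-2)) = (10 - 176)*(((5*(6*1 - 1*¼) - 5) - 1)*(-2)) = -166*((5*(6 - ¼) - 5) - 1)*(-2) = -166*((5*(23/4) - 5) - 1)*(-2) = -166*((115/4 - 5) - 1)*(-2) = -166*(95/4 - 1)*(-2) = -7553*(-2)/2 = -166*(-91/2) = 7553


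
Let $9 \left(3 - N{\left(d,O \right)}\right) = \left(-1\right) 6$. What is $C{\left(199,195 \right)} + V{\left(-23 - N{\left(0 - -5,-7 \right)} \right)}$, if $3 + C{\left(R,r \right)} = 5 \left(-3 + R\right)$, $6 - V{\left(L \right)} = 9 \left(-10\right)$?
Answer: $1073$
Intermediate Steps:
$N{\left(d,O \right)} = \frac{11}{3}$ ($N{\left(d,O \right)} = 3 - \frac{\left(-1\right) 6}{9} = 3 - - \frac{2}{3} = 3 + \frac{2}{3} = \frac{11}{3}$)
$V{\left(L \right)} = 96$ ($V{\left(L \right)} = 6 - 9 \left(-10\right) = 6 - -90 = 6 + 90 = 96$)
$C{\left(R,r \right)} = -18 + 5 R$ ($C{\left(R,r \right)} = -3 + 5 \left(-3 + R\right) = -3 + \left(-15 + 5 R\right) = -18 + 5 R$)
$C{\left(199,195 \right)} + V{\left(-23 - N{\left(0 - -5,-7 \right)} \right)} = \left(-18 + 5 \cdot 199\right) + 96 = \left(-18 + 995\right) + 96 = 977 + 96 = 1073$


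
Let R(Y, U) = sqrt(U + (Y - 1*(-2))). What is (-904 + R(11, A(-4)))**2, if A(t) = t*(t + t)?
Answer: 817261 - 5424*sqrt(5) ≈ 8.0513e+5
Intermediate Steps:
A(t) = 2*t**2 (A(t) = t*(2*t) = 2*t**2)
R(Y, U) = sqrt(2 + U + Y) (R(Y, U) = sqrt(U + (Y + 2)) = sqrt(U + (2 + Y)) = sqrt(2 + U + Y))
(-904 + R(11, A(-4)))**2 = (-904 + sqrt(2 + 2*(-4)**2 + 11))**2 = (-904 + sqrt(2 + 2*16 + 11))**2 = (-904 + sqrt(2 + 32 + 11))**2 = (-904 + sqrt(45))**2 = (-904 + 3*sqrt(5))**2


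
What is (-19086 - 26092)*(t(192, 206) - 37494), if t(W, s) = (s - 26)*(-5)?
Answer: 1734564132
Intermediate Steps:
t(W, s) = 130 - 5*s (t(W, s) = (-26 + s)*(-5) = 130 - 5*s)
(-19086 - 26092)*(t(192, 206) - 37494) = (-19086 - 26092)*((130 - 5*206) - 37494) = -45178*((130 - 1030) - 37494) = -45178*(-900 - 37494) = -45178*(-38394) = 1734564132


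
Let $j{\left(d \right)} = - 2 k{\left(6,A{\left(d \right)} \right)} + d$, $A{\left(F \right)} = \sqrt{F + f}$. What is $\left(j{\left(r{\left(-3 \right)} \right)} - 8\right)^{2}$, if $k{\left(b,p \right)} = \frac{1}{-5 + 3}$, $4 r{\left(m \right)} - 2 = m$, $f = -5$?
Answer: $\frac{841}{16} \approx 52.563$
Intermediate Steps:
$r{\left(m \right)} = \frac{1}{2} + \frac{m}{4}$
$A{\left(F \right)} = \sqrt{-5 + F}$ ($A{\left(F \right)} = \sqrt{F - 5} = \sqrt{-5 + F}$)
$k{\left(b,p \right)} = - \frac{1}{2}$ ($k{\left(b,p \right)} = \frac{1}{-2} = - \frac{1}{2}$)
$j{\left(d \right)} = 1 + d$ ($j{\left(d \right)} = \left(-2\right) \left(- \frac{1}{2}\right) + d = 1 + d$)
$\left(j{\left(r{\left(-3 \right)} \right)} - 8\right)^{2} = \left(\left(1 + \left(\frac{1}{2} + \frac{1}{4} \left(-3\right)\right)\right) - 8\right)^{2} = \left(\left(1 + \left(\frac{1}{2} - \frac{3}{4}\right)\right) - 8\right)^{2} = \left(\left(1 - \frac{1}{4}\right) - 8\right)^{2} = \left(\frac{3}{4} - 8\right)^{2} = \left(- \frac{29}{4}\right)^{2} = \frac{841}{16}$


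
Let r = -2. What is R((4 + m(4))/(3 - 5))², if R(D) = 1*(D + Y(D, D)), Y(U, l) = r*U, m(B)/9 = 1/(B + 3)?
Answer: 1369/196 ≈ 6.9847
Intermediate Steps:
m(B) = 9/(3 + B) (m(B) = 9/(B + 3) = 9/(3 + B))
Y(U, l) = -2*U
R(D) = -D (R(D) = 1*(D - 2*D) = 1*(-D) = -D)
R((4 + m(4))/(3 - 5))² = (-(4 + 9/(3 + 4))/(3 - 5))² = (-(4 + 9/7)/(-2))² = (-(4 + 9*(⅐))*(-1)/2)² = (-(4 + 9/7)*(-1)/2)² = (-37*(-1)/(7*2))² = (-1*(-37/14))² = (37/14)² = 1369/196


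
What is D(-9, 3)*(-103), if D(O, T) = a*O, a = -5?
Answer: -4635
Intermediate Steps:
D(O, T) = -5*O
D(-9, 3)*(-103) = -5*(-9)*(-103) = 45*(-103) = -4635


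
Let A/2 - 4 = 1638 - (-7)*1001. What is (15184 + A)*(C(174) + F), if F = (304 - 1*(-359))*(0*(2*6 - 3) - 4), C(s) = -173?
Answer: -91761650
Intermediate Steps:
A = 17298 (A = 8 + 2*(1638 - (-7)*1001) = 8 + 2*(1638 - 1*(-7007)) = 8 + 2*(1638 + 7007) = 8 + 2*8645 = 8 + 17290 = 17298)
F = -2652 (F = (304 + 359)*(0*(12 - 3) - 4) = 663*(0*9 - 4) = 663*(0 - 4) = 663*(-4) = -2652)
(15184 + A)*(C(174) + F) = (15184 + 17298)*(-173 - 2652) = 32482*(-2825) = -91761650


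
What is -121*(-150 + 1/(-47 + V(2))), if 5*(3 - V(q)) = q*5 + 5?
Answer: 853171/47 ≈ 18153.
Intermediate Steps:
V(q) = 2 - q (V(q) = 3 - (q*5 + 5)/5 = 3 - (5*q + 5)/5 = 3 - (5 + 5*q)/5 = 3 + (-1 - q) = 2 - q)
-121*(-150 + 1/(-47 + V(2))) = -121*(-150 + 1/(-47 + (2 - 1*2))) = -121*(-150 + 1/(-47 + (2 - 2))) = -121*(-150 + 1/(-47 + 0)) = -121*(-150 + 1/(-47)) = -121*(-150 - 1/47) = -121*(-7051/47) = 853171/47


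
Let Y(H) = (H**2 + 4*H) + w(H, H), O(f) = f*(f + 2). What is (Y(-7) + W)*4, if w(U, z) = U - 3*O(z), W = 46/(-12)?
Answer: -1138/3 ≈ -379.33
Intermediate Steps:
W = -23/6 (W = 46*(-1/12) = -23/6 ≈ -3.8333)
O(f) = f*(2 + f)
w(U, z) = U - 3*z*(2 + z)
Y(H) = H**2 + 5*H - 3*H*(2 + H) (Y(H) = (H**2 + 4*H) + (H - 3*H*(2 + H)) = H**2 + 5*H - 3*H*(2 + H))
(Y(-7) + W)*4 = (-7*(-1 - 2*(-7)) - 23/6)*4 = (-7*(-1 + 14) - 23/6)*4 = (-7*13 - 23/6)*4 = (-91 - 23/6)*4 = -569/6*4 = -1138/3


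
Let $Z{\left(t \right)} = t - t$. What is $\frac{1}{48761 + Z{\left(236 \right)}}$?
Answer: $\frac{1}{48761} \approx 2.0508 \cdot 10^{-5}$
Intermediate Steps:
$Z{\left(t \right)} = 0$
$\frac{1}{48761 + Z{\left(236 \right)}} = \frac{1}{48761 + 0} = \frac{1}{48761}$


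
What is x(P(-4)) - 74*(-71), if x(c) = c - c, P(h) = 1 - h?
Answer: 5254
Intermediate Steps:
x(c) = 0
x(P(-4)) - 74*(-71) = 0 - 74*(-71) = 0 + 5254 = 5254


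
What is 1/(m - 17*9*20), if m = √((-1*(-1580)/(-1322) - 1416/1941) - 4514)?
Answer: -65433051/200321701658 - I*√206489597999330/2003217016580 ≈ -0.00032664 - 7.1733e-6*I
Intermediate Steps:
m = 2*I*√206489597999330/427667 (m = √((1580*(-1/1322) - 1416*1/1941) - 4514) = √((-790/661 - 472/647) - 4514) = √(-823122/427667 - 4514) = √(-1931311960/427667) = 2*I*√206489597999330/427667 ≈ 67.201*I)
1/(m - 17*9*20) = 1/(2*I*√206489597999330/427667 - 17*9*20) = 1/(2*I*√206489597999330/427667 - 153*20) = 1/(2*I*√206489597999330/427667 - 3060) = 1/(-3060 + 2*I*√206489597999330/427667)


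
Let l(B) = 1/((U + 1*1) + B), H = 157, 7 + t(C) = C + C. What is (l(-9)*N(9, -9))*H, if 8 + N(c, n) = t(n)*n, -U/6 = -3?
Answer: 34069/10 ≈ 3406.9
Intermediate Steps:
U = 18 (U = -6*(-3) = 18)
t(C) = -7 + 2*C (t(C) = -7 + (C + C) = -7 + 2*C)
N(c, n) = -8 + n*(-7 + 2*n) (N(c, n) = -8 + (-7 + 2*n)*n = -8 + n*(-7 + 2*n))
l(B) = 1/(19 + B) (l(B) = 1/((18 + 1*1) + B) = 1/((18 + 1) + B) = 1/(19 + B))
(l(-9)*N(9, -9))*H = ((-8 - 9*(-7 + 2*(-9)))/(19 - 9))*157 = ((-8 - 9*(-7 - 18))/10)*157 = ((-8 - 9*(-25))/10)*157 = ((-8 + 225)/10)*157 = ((1/10)*217)*157 = (217/10)*157 = 34069/10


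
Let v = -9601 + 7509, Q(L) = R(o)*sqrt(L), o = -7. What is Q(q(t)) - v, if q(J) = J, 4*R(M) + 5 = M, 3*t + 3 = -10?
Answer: 2092 - I*sqrt(39) ≈ 2092.0 - 6.245*I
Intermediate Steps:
t = -13/3 (t = -1 + (1/3)*(-10) = -1 - 10/3 = -13/3 ≈ -4.3333)
R(M) = -5/4 + M/4
Q(L) = -3*sqrt(L) (Q(L) = (-5/4 + (1/4)*(-7))*sqrt(L) = (-5/4 - 7/4)*sqrt(L) = -3*sqrt(L))
v = -2092
Q(q(t)) - v = -I*sqrt(39) - 1*(-2092) = -I*sqrt(39) + 2092 = 2092 - I*sqrt(39)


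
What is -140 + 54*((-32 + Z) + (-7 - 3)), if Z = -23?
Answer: -3650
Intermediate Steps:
-140 + 54*((-32 + Z) + (-7 - 3)) = -140 + 54*((-32 - 23) + (-7 - 3)) = -140 + 54*(-55 - 10) = -140 + 54*(-65) = -140 - 3510 = -3650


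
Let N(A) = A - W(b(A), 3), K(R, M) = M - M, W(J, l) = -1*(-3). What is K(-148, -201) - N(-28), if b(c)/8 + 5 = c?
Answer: 31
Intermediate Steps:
b(c) = -40 + 8*c
W(J, l) = 3
K(R, M) = 0
N(A) = -3 + A (N(A) = A - 1*3 = A - 3 = -3 + A)
K(-148, -201) - N(-28) = 0 - (-3 - 28) = 0 - 1*(-31) = 0 + 31 = 31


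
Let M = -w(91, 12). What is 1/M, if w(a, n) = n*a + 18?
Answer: -1/1110 ≈ -0.00090090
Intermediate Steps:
w(a, n) = 18 + a*n (w(a, n) = a*n + 18 = 18 + a*n)
M = -1110 (M = -(18 + 91*12) = -(18 + 1092) = -1*1110 = -1110)
1/M = 1/(-1110) = -1/1110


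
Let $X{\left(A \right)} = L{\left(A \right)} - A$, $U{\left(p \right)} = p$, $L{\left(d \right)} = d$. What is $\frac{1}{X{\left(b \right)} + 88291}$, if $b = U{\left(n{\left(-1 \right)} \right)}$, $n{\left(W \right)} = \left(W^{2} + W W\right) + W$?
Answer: $\frac{1}{88291} \approx 1.1326 \cdot 10^{-5}$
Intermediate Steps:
$n{\left(W \right)} = W + 2 W^{2}$ ($n{\left(W \right)} = \left(W^{2} + W^{2}\right) + W = 2 W^{2} + W = W + 2 W^{2}$)
$b = 1$ ($b = - (1 + 2 \left(-1\right)) = - (1 - 2) = \left(-1\right) \left(-1\right) = 1$)
$X{\left(A \right)} = 0$ ($X{\left(A \right)} = A - A = 0$)
$\frac{1}{X{\left(b \right)} + 88291} = \frac{1}{0 + 88291} = \frac{1}{88291}$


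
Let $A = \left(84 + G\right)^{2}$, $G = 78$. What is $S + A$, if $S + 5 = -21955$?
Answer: $4284$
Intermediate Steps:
$S = -21960$ ($S = -5 - 21955 = -21960$)
$A = 26244$ ($A = \left(84 + 78\right)^{2} = 162^{2} = 26244$)
$S + A = -21960 + 26244 = 4284$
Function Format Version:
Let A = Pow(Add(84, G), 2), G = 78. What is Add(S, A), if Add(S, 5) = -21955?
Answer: 4284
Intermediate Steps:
S = -21960 (S = Add(-5, -21955) = -21960)
A = 26244 (A = Pow(Add(84, 78), 2) = Pow(162, 2) = 26244)
Add(S, A) = Add(-21960, 26244) = 4284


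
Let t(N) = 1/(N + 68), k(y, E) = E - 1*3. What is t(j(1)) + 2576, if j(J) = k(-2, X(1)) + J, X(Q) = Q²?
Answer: 172593/67 ≈ 2576.0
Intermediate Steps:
k(y, E) = -3 + E (k(y, E) = E - 3 = -3 + E)
j(J) = -2 + J (j(J) = (-3 + 1²) + J = (-3 + 1) + J = -2 + J)
t(N) = 1/(68 + N)
t(j(1)) + 2576 = 1/(68 + (-2 + 1)) + 2576 = 1/(68 - 1) + 2576 = 1/67 + 2576 = 172593/67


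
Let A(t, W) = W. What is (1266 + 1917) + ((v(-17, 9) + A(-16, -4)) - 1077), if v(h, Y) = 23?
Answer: 2125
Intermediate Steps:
(1266 + 1917) + ((v(-17, 9) + A(-16, -4)) - 1077) = (1266 + 1917) + ((23 - 4) - 1077) = 3183 + (19 - 1077) = 3183 - 1058 = 2125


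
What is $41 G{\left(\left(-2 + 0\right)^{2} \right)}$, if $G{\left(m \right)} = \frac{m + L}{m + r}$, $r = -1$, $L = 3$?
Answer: $\frac{287}{3} \approx 95.667$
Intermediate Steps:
$G{\left(m \right)} = \frac{3 + m}{-1 + m}$ ($G{\left(m \right)} = \frac{m + 3}{m - 1} = \frac{3 + m}{-1 + m}$)
$41 G{\left(\left(-2 + 0\right)^{2} \right)} = 41 \frac{3 + \left(-2 + 0\right)^{2}}{-1 + \left(-2 + 0\right)^{2}} = 41 \frac{3 + \left(-2\right)^{2}}{-1 + \left(-2\right)^{2}} = 41 \frac{3 + 4}{-1 + 4} = 41 \cdot \frac{1}{3} \cdot 7 = 41 \cdot \frac{7}{3} = \frac{287}{3}$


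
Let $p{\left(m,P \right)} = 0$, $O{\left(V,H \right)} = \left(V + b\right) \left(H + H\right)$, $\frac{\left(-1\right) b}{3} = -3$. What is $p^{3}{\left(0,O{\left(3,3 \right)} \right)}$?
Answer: $0$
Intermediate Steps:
$b = 9$ ($b = \left(-3\right) \left(-3\right) = 9$)
$O{\left(V,H \right)} = 2 H \left(9 + V\right)$ ($O{\left(V,H \right)} = \left(V + 9\right) \left(H + H\right) = \left(9 + V\right) 2 H = 2 H \left(9 + V\right)$)
$p^{3}{\left(0,O{\left(3,3 \right)} \right)} = 0^{3} = 0$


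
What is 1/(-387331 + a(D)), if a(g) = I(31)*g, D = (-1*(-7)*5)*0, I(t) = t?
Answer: -1/387331 ≈ -2.5818e-6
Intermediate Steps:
D = 0 (D = (7*5)*0 = 35*0 = 0)
a(g) = 31*g
1/(-387331 + a(D)) = 1/(-387331 + 31*0) = 1/(-387331 + 0) = 1/(-387331) = -1/387331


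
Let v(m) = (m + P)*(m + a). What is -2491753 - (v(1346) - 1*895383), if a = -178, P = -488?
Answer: -2598514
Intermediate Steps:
v(m) = (-488 + m)*(-178 + m) (v(m) = (m - 488)*(m - 178) = (-488 + m)*(-178 + m))
-2491753 - (v(1346) - 1*895383) = -2491753 - ((86864 + 1346² - 666*1346) - 1*895383) = -2491753 - ((86864 + 1811716 - 896436) - 895383) = -2491753 - (1002144 - 895383) = -2491753 - 1*106761 = -2491753 - 106761 = -2598514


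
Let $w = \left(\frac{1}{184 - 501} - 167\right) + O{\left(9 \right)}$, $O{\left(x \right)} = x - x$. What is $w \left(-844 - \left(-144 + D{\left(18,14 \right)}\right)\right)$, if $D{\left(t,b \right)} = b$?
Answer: $\frac{37799160}{317} \approx 1.1924 \cdot 10^{5}$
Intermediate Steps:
$O{\left(x \right)} = 0$
$w = - \frac{52940}{317}$ ($w = \left(\frac{1}{184 - 501} - 167\right) + 0 = \left(\frac{1}{-317} - 167\right) + 0 = \left(- \frac{1}{317} - 167\right) + 0 = - \frac{52940}{317} + 0 = - \frac{52940}{317} \approx -167.0$)
$w \left(-844 - \left(-144 + D{\left(18,14 \right)}\right)\right) = - \frac{52940 \left(-844 + \left(144 - 14\right)\right)}{317} = - \frac{52940 \left(-844 + 130\right)}{317} = \left(- \frac{52940}{317}\right) \left(-714\right) = \frac{37799160}{317}$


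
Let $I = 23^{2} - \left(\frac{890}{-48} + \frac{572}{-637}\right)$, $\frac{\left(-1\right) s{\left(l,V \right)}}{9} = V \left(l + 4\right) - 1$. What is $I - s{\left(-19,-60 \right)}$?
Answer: $\frac{10159981}{1176} \approx 8639.4$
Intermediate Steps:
$s{\left(l,V \right)} = 9 - 9 V \left(4 + l\right)$ ($s{\left(l,V \right)} = - 9 \left(V \left(l + 4\right) - 1\right) = - 9 \left(V \left(4 + l\right) - 1\right) = - 9 \left(-1 + V \left(4 + l\right)\right) = 9 - 9 V \left(4 + l\right)$)
$I = \frac{644965}{1176}$ ($I = 529 - \left(890 \left(- \frac{1}{48}\right) + 572 \left(- \frac{1}{637}\right)\right) = 529 - \left(- \frac{445}{24} - \frac{44}{49}\right) = 529 - - \frac{22861}{1176} = 529 + \frac{22861}{1176} = \frac{644965}{1176} \approx 548.44$)
$I - s{\left(-19,-60 \right)} = \frac{644965}{1176} - \left(9 - -2160 - \left(-540\right) \left(-19\right)\right) = \frac{644965}{1176} - \left(9 + 2160 - 10260\right) = \frac{644965}{1176} - -8091 = \frac{644965}{1176} + 8091 = \frac{10159981}{1176}$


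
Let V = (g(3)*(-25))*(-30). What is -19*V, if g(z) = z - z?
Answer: 0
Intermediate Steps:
g(z) = 0
V = 0 (V = (0*(-25))*(-30) = 0*(-30) = 0)
-19*V = -19*0 = 0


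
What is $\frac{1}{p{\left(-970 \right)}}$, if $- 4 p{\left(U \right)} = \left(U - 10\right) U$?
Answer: $- \frac{1}{237650} \approx -4.2079 \cdot 10^{-6}$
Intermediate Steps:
$p{\left(U \right)} = - \frac{U \left(-10 + U\right)}{4}$ ($p{\left(U \right)} = - \frac{\left(U - 10\right) U}{4} = - \frac{\left(-10 + U\right) U}{4} = - \frac{U \left(-10 + U\right)}{4}$)
$\frac{1}{p{\left(-970 \right)}} = \frac{1}{\frac{1}{4} \left(-970\right) \left(10 - -970\right)} = \frac{1}{\frac{1}{4} \left(-970\right) \left(10 + 970\right)} = \frac{1}{\frac{1}{4} \left(-970\right) 980} = \frac{1}{-237650} = - \frac{1}{237650}$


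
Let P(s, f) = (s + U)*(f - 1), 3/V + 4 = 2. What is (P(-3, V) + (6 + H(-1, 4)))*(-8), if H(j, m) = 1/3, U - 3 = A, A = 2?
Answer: -32/3 ≈ -10.667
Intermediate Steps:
U = 5 (U = 3 + 2 = 5)
V = -3/2 (V = 3/(-4 + 2) = 3/(-2) = 3*(-1/2) = -3/2 ≈ -1.5000)
P(s, f) = (-1 + f)*(5 + s) (P(s, f) = (s + 5)*(f - 1) = (5 + s)*(-1 + f) = (-1 + f)*(5 + s))
H(j, m) = 1/3
(P(-3, V) + (6 + H(-1, 4)))*(-8) = ((-5 - 1*(-3) + 5*(-3/2) - 3/2*(-3)) + (6 + 1/3))*(-8) = ((-5 + 3 - 15/2 + 9/2) + 19/3)*(-8) = (-5 + 19/3)*(-8) = (4/3)*(-8) = -32/3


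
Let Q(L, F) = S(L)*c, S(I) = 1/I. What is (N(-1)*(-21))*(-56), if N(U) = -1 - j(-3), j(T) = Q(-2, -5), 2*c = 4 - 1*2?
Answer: -588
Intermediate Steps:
c = 1 (c = (4 - 1*2)/2 = (4 - 2)/2 = (½)*2 = 1)
Q(L, F) = 1/L
j(T) = -½ (j(T) = 1/(-2) = -½)
N(U) = -½ (N(U) = -1 - 1*(-½) = -1 + ½ = -½)
(N(-1)*(-21))*(-56) = -½*(-21)*(-56) = (21/2)*(-56) = -588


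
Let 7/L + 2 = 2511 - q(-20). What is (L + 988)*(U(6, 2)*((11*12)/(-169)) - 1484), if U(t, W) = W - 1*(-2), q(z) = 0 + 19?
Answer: -3724632278/2535 ≈ -1.4693e+6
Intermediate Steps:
q(z) = 19
U(t, W) = 2 + W (U(t, W) = W + 2 = 2 + W)
L = 7/2490 (L = 7/(-2 + (2511 - 1*19)) = 7/(-2 + (2511 - 19)) = 7/(-2 + 2492) = 7/2490 ≈ 0.0028112)
(L + 988)*(U(6, 2)*((11*12)/(-169)) - 1484) = (7/2490 + 988)*((2 + 2)*((11*12)/(-169)) - 1484) = 2460127*(4*(132*(-1/169)) - 1484)/2490 = 2460127*(4*(-132/169) - 1484)/2490 = 2460127*(-528/169 - 1484)/2490 = (2460127/2490)*(-251324/169) = -3724632278/2535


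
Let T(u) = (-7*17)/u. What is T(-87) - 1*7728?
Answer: -672217/87 ≈ -7726.6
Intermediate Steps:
T(u) = -119/u
T(-87) - 1*7728 = -119/(-87) - 1*7728 = -119*(-1/87) - 7728 = 119/87 - 7728 = -672217/87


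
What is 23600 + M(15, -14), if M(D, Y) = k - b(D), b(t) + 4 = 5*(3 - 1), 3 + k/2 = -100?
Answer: 23388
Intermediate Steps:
k = -206 (k = -6 + 2*(-100) = -6 - 200 = -206)
b(t) = 6 (b(t) = -4 + 5*(3 - 1) = -4 + 5*2 = -4 + 10 = 6)
M(D, Y) = -212 (M(D, Y) = -206 - 1*6 = -206 - 6 = -212)
23600 + M(15, -14) = 23600 - 212 = 23388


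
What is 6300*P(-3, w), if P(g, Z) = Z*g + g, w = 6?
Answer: -132300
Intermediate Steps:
P(g, Z) = g + Z*g
6300*P(-3, w) = 6300*(-3*(1 + 6)) = 6300*(-3*7) = 6300*(-21) = -132300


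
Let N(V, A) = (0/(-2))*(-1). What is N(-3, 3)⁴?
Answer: 0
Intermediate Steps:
N(V, A) = 0 (N(V, A) = (0*(-½))*(-1) = 0*(-1) = 0)
N(-3, 3)⁴ = 0⁴ = 0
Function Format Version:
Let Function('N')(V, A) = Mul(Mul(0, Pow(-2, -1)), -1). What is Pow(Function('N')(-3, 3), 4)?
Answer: 0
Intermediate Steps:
Function('N')(V, A) = 0 (Function('N')(V, A) = Mul(Mul(0, Rational(-1, 2)), -1) = Mul(0, -1) = 0)
Pow(Function('N')(-3, 3), 4) = Pow(0, 4) = 0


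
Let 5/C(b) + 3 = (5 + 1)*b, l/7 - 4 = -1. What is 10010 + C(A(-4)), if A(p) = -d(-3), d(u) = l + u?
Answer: 1111105/111 ≈ 10010.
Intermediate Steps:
l = 21 (l = 28 + 7*(-1) = 28 - 7 = 21)
d(u) = 21 + u
A(p) = -18 (A(p) = -(21 - 3) = -1*18 = -18)
C(b) = 5/(-3 + 6*b) (C(b) = 5/(-3 + (5 + 1)*b) = 5/(-3 + 6*b))
10010 + C(A(-4)) = 10010 + 5/(3*(-1 + 2*(-18))) = 10010 + 5/(3*(-1 - 36)) = 10010 + (5/3)/(-37) = 10010 + (5/3)*(-1/37) = 10010 - 5/111 = 1111105/111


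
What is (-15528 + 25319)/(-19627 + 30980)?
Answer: 9791/11353 ≈ 0.86242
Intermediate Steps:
(-15528 + 25319)/(-19627 + 30980) = 9791/11353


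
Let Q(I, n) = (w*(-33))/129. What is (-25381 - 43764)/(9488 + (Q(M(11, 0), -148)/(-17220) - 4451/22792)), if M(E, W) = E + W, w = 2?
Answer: -41676072853800/5718626677933 ≈ -7.2878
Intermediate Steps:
Q(I, n) = -22/43 (Q(I, n) = (2*(-33))/129 = -66*1/129 = -22/43)
(-25381 - 43764)/(9488 + (Q(M(11, 0), -148)/(-17220) - 4451/22792)) = (-25381 - 43764)/(9488 + (-22/43/(-17220) - 4451/22792)) = -69145/(9488 + (-22/43*(-1/17220) - 4451*1/22792)) = -69145/(9488 + (11/370230 - 4451/22792)) = -69145/(9488 - 117688787/602734440) = -69145/5718626677933/602734440 = -69145*602734440/5718626677933 = -41676072853800/5718626677933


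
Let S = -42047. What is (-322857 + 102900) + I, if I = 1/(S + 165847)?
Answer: -27230676599/123800 ≈ -2.1996e+5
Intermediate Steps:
I = 1/123800 (I = 1/(-42047 + 165847) = 1/123800 ≈ 8.0775e-6)
(-322857 + 102900) + I = (-322857 + 102900) + 1/123800 = -219957 + 1/123800 = -27230676599/123800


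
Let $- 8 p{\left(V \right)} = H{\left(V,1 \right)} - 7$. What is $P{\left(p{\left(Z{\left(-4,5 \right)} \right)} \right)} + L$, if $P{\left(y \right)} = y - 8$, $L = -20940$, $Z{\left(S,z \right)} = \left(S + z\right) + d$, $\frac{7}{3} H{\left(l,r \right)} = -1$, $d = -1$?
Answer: $- \frac{293259}{14} \approx -20947.0$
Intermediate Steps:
$H{\left(l,r \right)} = - \frac{3}{7}$ ($H{\left(l,r \right)} = \frac{3}{7} \left(-1\right) = - \frac{3}{7}$)
$Z{\left(S,z \right)} = -1 + S + z$ ($Z{\left(S,z \right)} = \left(S + z\right) - 1 = -1 + S + z$)
$p{\left(V \right)} = \frac{13}{14}$ ($p{\left(V \right)} = - \frac{- \frac{3}{7} - 7}{8} = \left(- \frac{1}{8}\right) \left(- \frac{52}{7}\right) = \frac{13}{14}$)
$P{\left(y \right)} = -8 + y$ ($P{\left(y \right)} = y - 8 = -8 + y$)
$P{\left(p{\left(Z{\left(-4,5 \right)} \right)} \right)} + L = \left(-8 + \frac{13}{14}\right) - 20940 = - \frac{99}{14} - 20940 = - \frac{293259}{14}$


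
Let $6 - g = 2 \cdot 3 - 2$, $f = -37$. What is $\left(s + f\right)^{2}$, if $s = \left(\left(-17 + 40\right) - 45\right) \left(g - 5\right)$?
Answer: $841$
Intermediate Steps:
$g = 2$ ($g = 6 - \left(2 \cdot 3 - 2\right) = 6 - \left(6 - 2\right) = 6 - 4 = 2$)
$s = 66$ ($s = \left(\left(-17 + 40\right) - 45\right) \left(2 - 5\right) = \left(23 - 45\right) \left(-3\right) = \left(-22\right) \left(-3\right) = 66$)
$\left(s + f\right)^{2} = \left(66 - 37\right)^{2} = 29^{2} = 841$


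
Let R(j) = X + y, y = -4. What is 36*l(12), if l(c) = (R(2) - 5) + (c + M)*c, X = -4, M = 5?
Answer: 6876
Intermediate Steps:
R(j) = -8 (R(j) = -4 - 4 = -8)
l(c) = -13 + c*(5 + c) (l(c) = (-8 - 5) + (c + 5)*c = -13 + (5 + c)*c = -13 + c*(5 + c))
36*l(12) = 36*(-13 + 12² + 5*12) = 36*(-13 + 144 + 60) = 36*191 = 6876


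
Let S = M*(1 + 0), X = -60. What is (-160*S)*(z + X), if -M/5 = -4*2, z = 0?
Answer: 384000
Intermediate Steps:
M = 40 (M = -(-20)*2 = -5*(-8) = 40)
S = 40 (S = 40*(1 + 0) = 40*1 = 40)
(-160*S)*(z + X) = (-160*40)*(0 - 60) = -6400*(-60) = 384000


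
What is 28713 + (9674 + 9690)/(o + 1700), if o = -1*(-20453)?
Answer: 636098453/22153 ≈ 28714.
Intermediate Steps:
o = 20453
28713 + (9674 + 9690)/(o + 1700) = 28713 + (9674 + 9690)/(20453 + 1700) = 28713 + 19364/22153 = 636098453/22153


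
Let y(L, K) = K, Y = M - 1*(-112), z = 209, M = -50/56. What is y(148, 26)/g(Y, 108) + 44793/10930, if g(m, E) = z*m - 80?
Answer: 2233229579/544783990 ≈ 4.0993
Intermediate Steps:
M = -25/28 (M = -50*1/56 = -25/28 ≈ -0.89286)
Y = 3111/28 (Y = -25/28 - 1*(-112) = -25/28 + 112 = 3111/28 ≈ 111.11)
g(m, E) = -80 + 209*m (g(m, E) = 209*m - 80 = -80 + 209*m)
y(148, 26)/g(Y, 108) + 44793/10930 = 26/(-80 + 209*(3111/28)) + 44793/10930 = 26/(-80 + 650199/28) + 44793*(1/10930) = 26/(647959/28) + 44793/10930 = 26*(28/647959) + 44793/10930 = 56/49843 + 44793/10930 = 2233229579/544783990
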